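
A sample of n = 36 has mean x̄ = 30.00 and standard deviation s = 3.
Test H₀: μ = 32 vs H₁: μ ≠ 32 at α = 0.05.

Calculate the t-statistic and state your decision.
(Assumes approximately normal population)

df = n - 1 = 35
SE = s/√n = 3/√36 = 0.5000
t = (x̄ - μ₀)/SE = (30.00 - 32)/0.5000 = -4.0000
Critical value: t_{0.025,35} = ±2.030
p-value ≈ 0.0003
Decision: reject H₀

Answer: t = -4.0000, reject H₀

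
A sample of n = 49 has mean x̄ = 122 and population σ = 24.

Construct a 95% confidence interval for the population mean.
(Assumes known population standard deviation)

Answer: (115.2799, 128.7201)

Derivation:
Confidence level: 95%, α = 0.05
z_0.025 = 1.960
SE = σ/√n = 24/√49 = 3.4286
Margin of error = 1.960 × 3.4286 = 6.7201
CI: x̄ ± margin = 122 ± 6.7201
CI: (115.2799, 128.7201)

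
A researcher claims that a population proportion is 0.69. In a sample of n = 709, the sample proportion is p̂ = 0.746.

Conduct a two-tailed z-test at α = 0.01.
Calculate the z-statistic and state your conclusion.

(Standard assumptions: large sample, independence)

Answer: z = 3.2241, reject H₀

Derivation:
H₀: p = 0.69, H₁: p ≠ 0.69
Standard error: SE = √(p₀(1-p₀)/n) = √(0.69×0.31/709) = 0.017369
z-statistic: z = (p̂ - p₀)/SE = (0.746 - 0.69)/0.017369 = 3.2241
Critical value: z_0.005 = ±2.576
p-value = 0.0013
Decision: reject H₀ at α = 0.01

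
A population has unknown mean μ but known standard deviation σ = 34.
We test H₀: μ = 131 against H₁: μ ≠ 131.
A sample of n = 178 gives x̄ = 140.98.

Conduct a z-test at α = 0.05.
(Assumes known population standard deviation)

Answer: z = 3.9162, reject H₀

Derivation:
Standard error: SE = σ/√n = 34/√178 = 2.5484
z-statistic: z = (x̄ - μ₀)/SE = (140.98 - 131)/2.5484 = 3.9162
Critical value: ±1.960
p-value = 0.0001
Decision: reject H₀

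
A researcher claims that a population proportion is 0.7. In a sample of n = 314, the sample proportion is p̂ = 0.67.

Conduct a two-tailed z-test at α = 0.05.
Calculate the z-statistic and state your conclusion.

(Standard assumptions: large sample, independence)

H₀: p = 0.7, H₁: p ≠ 0.7
Standard error: SE = √(p₀(1-p₀)/n) = √(0.7×0.3/314) = 0.025861
z-statistic: z = (p̂ - p₀)/SE = (0.67 - 0.7)/0.025861 = -1.1600
Critical value: z_0.025 = ±1.960
p-value = 0.2460
Decision: fail to reject H₀ at α = 0.05

Answer: z = -1.1600, fail to reject H₀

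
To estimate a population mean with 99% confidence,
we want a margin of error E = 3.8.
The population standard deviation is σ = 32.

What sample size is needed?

z_0.005 = 2.576
n = (z×σ/E)² = (2.576×32/3.8)²
n = 470.5703
Round up: n = 471

Answer: n = 471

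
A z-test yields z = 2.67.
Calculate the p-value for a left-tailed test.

For z = 2.67:
p = P(Z < 2.67) = Φ(2.67) = 0.9962

Answer: p-value ≈ 0.9962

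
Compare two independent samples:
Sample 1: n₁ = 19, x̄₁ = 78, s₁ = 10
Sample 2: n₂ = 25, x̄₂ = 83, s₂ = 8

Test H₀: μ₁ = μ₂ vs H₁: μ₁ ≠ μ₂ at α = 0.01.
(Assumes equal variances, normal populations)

Pooled variance: s²_p = [18×10² + 24×8²]/(42) = 79.4286
s_p = 8.9123
SE = s_p×√(1/n₁ + 1/n₂) = 8.9123×√(1/19 + 1/25) = 2.7125
t = (x̄₁ - x̄₂)/SE = (78 - 83)/2.7125 = -1.8433
df = 42, t-critical = ±2.698
Decision: fail to reject H₀

Answer: t = -1.8433, fail to reject H₀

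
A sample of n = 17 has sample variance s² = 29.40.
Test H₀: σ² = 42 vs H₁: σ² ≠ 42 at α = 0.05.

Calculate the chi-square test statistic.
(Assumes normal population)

df = n - 1 = 16
χ² = (n-1)s²/σ₀² = 16×29.40/42 = 11.2000
Critical values: χ²_{0.975,16} = 6.908, χ²_{0.025,16} = 28.845
Rejection region: χ² < 6.908 or χ² > 28.845
Decision: fail to reject H₀

Answer: χ² = 11.2000, fail to reject H₀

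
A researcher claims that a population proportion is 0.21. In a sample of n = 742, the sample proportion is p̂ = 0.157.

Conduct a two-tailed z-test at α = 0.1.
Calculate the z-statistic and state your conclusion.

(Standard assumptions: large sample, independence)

Answer: z = -3.5444, reject H₀

Derivation:
H₀: p = 0.21, H₁: p ≠ 0.21
Standard error: SE = √(p₀(1-p₀)/n) = √(0.21×0.79/742) = 0.014953
z-statistic: z = (p̂ - p₀)/SE = (0.157 - 0.21)/0.014953 = -3.5444
Critical value: z_0.05 = ±1.645
p-value = 0.0004
Decision: reject H₀ at α = 0.1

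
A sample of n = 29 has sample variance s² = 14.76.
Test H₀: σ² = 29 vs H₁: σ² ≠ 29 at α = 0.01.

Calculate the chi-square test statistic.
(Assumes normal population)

Answer: χ² = 14.2510, fail to reject H₀

Derivation:
df = n - 1 = 28
χ² = (n-1)s²/σ₀² = 28×14.76/29 = 14.2510
Critical values: χ²_{0.995,28} = 12.461, χ²_{0.005,28} = 50.993
Rejection region: χ² < 12.461 or χ² > 50.993
Decision: fail to reject H₀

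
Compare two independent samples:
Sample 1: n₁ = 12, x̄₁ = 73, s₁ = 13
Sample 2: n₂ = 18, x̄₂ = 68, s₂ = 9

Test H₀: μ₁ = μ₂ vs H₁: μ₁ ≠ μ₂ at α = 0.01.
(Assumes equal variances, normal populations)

Answer: t = 1.2480, fail to reject H₀

Derivation:
Pooled variance: s²_p = [11×13² + 17×9²]/(28) = 115.5714
s_p = 10.7504
SE = s_p×√(1/n₁ + 1/n₂) = 10.7504×√(1/12 + 1/18) = 4.0064
t = (x̄₁ - x̄₂)/SE = (73 - 68)/4.0064 = 1.2480
df = 28, t-critical = ±2.763
Decision: fail to reject H₀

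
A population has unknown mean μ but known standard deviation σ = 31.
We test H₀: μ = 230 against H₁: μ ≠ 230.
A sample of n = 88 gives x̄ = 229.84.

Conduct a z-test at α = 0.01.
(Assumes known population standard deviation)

Standard error: SE = σ/√n = 31/√88 = 3.3046
z-statistic: z = (x̄ - μ₀)/SE = (229.84 - 230)/3.3046 = -0.0484
Critical value: ±2.576
p-value = 0.9614
Decision: fail to reject H₀

Answer: z = -0.0484, fail to reject H₀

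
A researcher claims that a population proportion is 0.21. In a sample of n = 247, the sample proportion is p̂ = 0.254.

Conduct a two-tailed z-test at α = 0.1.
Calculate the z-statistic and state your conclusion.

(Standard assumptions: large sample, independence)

Answer: z = 1.6978, reject H₀

Derivation:
H₀: p = 0.21, H₁: p ≠ 0.21
Standard error: SE = √(p₀(1-p₀)/n) = √(0.21×0.79/247) = 0.025916
z-statistic: z = (p̂ - p₀)/SE = (0.254 - 0.21)/0.025916 = 1.6978
Critical value: z_0.05 = ±1.645
p-value = 0.0895
Decision: reject H₀ at α = 0.1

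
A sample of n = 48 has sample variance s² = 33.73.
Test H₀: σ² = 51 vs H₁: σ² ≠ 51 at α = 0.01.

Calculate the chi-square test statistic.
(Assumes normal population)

df = n - 1 = 47
χ² = (n-1)s²/σ₀² = 47×33.73/51 = 31.0845
Critical values: χ²_{0.995,47} = 25.775, χ²_{0.005,47} = 75.704
Rejection region: χ² < 25.775 or χ² > 75.704
Decision: fail to reject H₀

Answer: χ² = 31.0845, fail to reject H₀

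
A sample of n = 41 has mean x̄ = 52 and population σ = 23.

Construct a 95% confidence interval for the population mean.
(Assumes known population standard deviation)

Confidence level: 95%, α = 0.05
z_0.025 = 1.960
SE = σ/√n = 23/√41 = 3.5920
Margin of error = 1.960 × 3.5920 = 7.0403
CI: x̄ ± margin = 52 ± 7.0403
CI: (44.9597, 59.0403)

Answer: (44.9597, 59.0403)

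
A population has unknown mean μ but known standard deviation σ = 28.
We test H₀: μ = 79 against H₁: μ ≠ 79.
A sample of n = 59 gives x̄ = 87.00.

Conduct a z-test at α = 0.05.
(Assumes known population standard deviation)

Standard error: SE = σ/√n = 28/√59 = 3.6453
z-statistic: z = (x̄ - μ₀)/SE = (87.00 - 79)/3.6453 = 2.1946
Critical value: ±1.960
p-value = 0.0282
Decision: reject H₀

Answer: z = 2.1946, reject H₀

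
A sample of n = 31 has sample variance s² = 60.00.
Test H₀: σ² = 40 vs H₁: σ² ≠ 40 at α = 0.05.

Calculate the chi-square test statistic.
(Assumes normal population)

Answer: χ² = 45.0000, fail to reject H₀

Derivation:
df = n - 1 = 30
χ² = (n-1)s²/σ₀² = 30×60.00/40 = 45.0000
Critical values: χ²_{0.975,30} = 16.791, χ²_{0.025,30} = 46.979
Rejection region: χ² < 16.791 or χ² > 46.979
Decision: fail to reject H₀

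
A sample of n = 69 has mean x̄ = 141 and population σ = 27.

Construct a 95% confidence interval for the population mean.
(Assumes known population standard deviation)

Answer: (134.6292, 147.3708)

Derivation:
Confidence level: 95%, α = 0.05
z_0.025 = 1.960
SE = σ/√n = 27/√69 = 3.2504
Margin of error = 1.960 × 3.2504 = 6.3708
CI: x̄ ± margin = 141 ± 6.3708
CI: (134.6292, 147.3708)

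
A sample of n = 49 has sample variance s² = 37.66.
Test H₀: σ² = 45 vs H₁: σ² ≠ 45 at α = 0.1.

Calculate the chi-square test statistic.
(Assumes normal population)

Answer: χ² = 40.1707, fail to reject H₀

Derivation:
df = n - 1 = 48
χ² = (n-1)s²/σ₀² = 48×37.66/45 = 40.1707
Critical values: χ²_{0.95,48} = 33.098, χ²_{0.05,48} = 65.171
Rejection region: χ² < 33.098 or χ² > 65.171
Decision: fail to reject H₀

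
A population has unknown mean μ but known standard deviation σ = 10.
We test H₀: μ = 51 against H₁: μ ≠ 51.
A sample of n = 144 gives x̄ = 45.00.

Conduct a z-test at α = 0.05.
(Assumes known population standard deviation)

Standard error: SE = σ/√n = 10/√144 = 0.8333
z-statistic: z = (x̄ - μ₀)/SE = (45.00 - 51)/0.8333 = -7.2003
Critical value: ±1.960
p-value < 0.0001
Decision: reject H₀

Answer: z = -7.2003, reject H₀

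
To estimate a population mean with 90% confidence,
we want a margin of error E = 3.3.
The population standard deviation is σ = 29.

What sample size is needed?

Answer: n = 209

Derivation:
z_0.05 = 1.645
n = (z×σ/E)² = (1.645×29/3.3)²
n = 208.9777
Round up: n = 209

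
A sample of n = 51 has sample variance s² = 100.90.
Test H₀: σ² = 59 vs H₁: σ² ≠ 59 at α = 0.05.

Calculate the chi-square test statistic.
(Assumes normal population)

Answer: χ² = 85.5085, reject H₀

Derivation:
df = n - 1 = 50
χ² = (n-1)s²/σ₀² = 50×100.90/59 = 85.5085
Critical values: χ²_{0.975,50} = 32.357, χ²_{0.025,50} = 71.420
Rejection region: χ² < 32.357 or χ² > 71.420
Decision: reject H₀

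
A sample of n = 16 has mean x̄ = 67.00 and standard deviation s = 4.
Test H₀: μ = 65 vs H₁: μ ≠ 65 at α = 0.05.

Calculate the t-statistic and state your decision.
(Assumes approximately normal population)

Answer: t = 2.0000, fail to reject H₀

Derivation:
df = n - 1 = 15
SE = s/√n = 4/√16 = 1.0000
t = (x̄ - μ₀)/SE = (67.00 - 65)/1.0000 = 2.0000
Critical value: t_{0.025,15} = ±2.131
p-value ≈ 0.0639
Decision: fail to reject H₀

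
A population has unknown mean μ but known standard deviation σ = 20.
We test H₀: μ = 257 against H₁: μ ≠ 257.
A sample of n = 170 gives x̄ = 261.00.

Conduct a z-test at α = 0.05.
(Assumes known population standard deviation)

Standard error: SE = σ/√n = 20/√170 = 1.5339
z-statistic: z = (x̄ - μ₀)/SE = (261.00 - 257)/1.5339 = 2.6077
Critical value: ±1.960
p-value = 0.0091
Decision: reject H₀

Answer: z = 2.6077, reject H₀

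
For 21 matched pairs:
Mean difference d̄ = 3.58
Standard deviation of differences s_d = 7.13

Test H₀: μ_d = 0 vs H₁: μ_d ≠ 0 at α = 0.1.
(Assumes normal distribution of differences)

df = n - 1 = 20
SE = s_d/√n = 7.13/√21 = 1.5559
t = d̄/SE = 3.58/1.5559 = 2.3009
Critical value: t_{0.05,20} = ±1.725
p-value ≈ 0.0323
Decision: reject H₀

Answer: t = 2.3009, reject H₀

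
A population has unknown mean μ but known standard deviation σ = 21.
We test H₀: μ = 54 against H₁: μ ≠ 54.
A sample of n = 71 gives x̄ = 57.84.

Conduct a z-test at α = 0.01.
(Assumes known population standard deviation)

Standard error: SE = σ/√n = 21/√71 = 2.4922
z-statistic: z = (x̄ - μ₀)/SE = (57.84 - 54)/2.4922 = 1.5408
Critical value: ±2.576
p-value = 0.1234
Decision: fail to reject H₀

Answer: z = 1.5408, fail to reject H₀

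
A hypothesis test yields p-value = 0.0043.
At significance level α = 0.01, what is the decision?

Compare p-value to α:
0.0043 < 0.01
Decision: reject H₀

Answer: reject H₀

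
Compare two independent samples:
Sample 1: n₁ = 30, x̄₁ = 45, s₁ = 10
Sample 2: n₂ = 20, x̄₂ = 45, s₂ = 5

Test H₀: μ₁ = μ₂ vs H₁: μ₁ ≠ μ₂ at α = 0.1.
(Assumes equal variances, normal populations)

Pooled variance: s²_p = [29×10² + 19×5²]/(48) = 70.3125
s_p = 8.3853
SE = s_p×√(1/n₁ + 1/n₂) = 8.3853×√(1/30 + 1/20) = 2.4206
t = (x̄₁ - x̄₂)/SE = (45 - 45)/2.4206 = 0.0000
df = 48, t-critical = ±1.677
Decision: fail to reject H₀

Answer: t = 0.0000, fail to reject H₀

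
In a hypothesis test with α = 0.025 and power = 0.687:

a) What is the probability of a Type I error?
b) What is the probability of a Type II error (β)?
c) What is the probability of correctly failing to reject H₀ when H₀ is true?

Answer: a) 0.025, b) 0.313, c) 0.975

Derivation:
a) Type I error probability = α = 0.025
b) Power = P(reject H₀ | H₁ true) = 1 - β = 0.687, so Type II error probability = β = 1 - Power = 0.313
c) P(fail to reject H₀ | H₀ true) = 1 - α = 0.975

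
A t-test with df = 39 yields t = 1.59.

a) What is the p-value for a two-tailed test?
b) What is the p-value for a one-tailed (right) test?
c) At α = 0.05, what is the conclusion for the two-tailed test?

Answer: a) 0.1199, b) 0.0600, c) fail to reject H₀

Derivation:
Using t-distribution with df = 39:
a) Two-tailed: p = 2×P(T > 1.59) = 0.1199
b) One-tailed: p = P(T > 1.59) = 0.0600
c) 0.1199 ≥ 0.05, fail to reject H₀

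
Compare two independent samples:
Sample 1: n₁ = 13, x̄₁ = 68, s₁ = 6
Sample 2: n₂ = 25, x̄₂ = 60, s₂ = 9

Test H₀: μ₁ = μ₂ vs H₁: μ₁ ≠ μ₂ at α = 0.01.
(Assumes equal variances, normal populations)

Pooled variance: s²_p = [12×6² + 24×9²]/(36) = 66.0000
s_p = 8.1240
SE = s_p×√(1/n₁ + 1/n₂) = 8.1240×√(1/13 + 1/25) = 2.7779
t = (x̄₁ - x̄₂)/SE = (68 - 60)/2.7779 = 2.8799
df = 36, t-critical = ±2.719
Decision: reject H₀

Answer: t = 2.8799, reject H₀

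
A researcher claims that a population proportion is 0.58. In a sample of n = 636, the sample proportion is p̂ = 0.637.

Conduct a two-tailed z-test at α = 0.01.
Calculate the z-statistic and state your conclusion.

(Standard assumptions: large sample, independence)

Answer: z = 2.9125, reject H₀

Derivation:
H₀: p = 0.58, H₁: p ≠ 0.58
Standard error: SE = √(p₀(1-p₀)/n) = √(0.58×0.42/636) = 0.019571
z-statistic: z = (p̂ - p₀)/SE = (0.637 - 0.58)/0.019571 = 2.9125
Critical value: z_0.005 = ±2.576
p-value = 0.0036
Decision: reject H₀ at α = 0.01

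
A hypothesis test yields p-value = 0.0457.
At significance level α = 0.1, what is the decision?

Compare p-value to α:
0.0457 < 0.1
Decision: reject H₀

Answer: reject H₀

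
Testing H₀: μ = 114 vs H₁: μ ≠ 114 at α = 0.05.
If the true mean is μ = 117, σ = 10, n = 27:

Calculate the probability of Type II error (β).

Answer: β ≈ 0.6556

Derivation:
SE = σ/√n = 10/√27 = 1.9245
Critical values: μ₀ ± z_0.025×SE = 114 ± 1.960×1.9245
Acceptance region: (110.2280, 117.7720)
Under H₁ (μ = 117): z_high = (117.7720 - 117)/1.9245 = 0.4011, z_low = (110.2280 - 117)/1.9245 = -3.5188
β = P(not reject | H₁) = Φ(0.4011) - Φ(-3.5188) ≈ 0.6556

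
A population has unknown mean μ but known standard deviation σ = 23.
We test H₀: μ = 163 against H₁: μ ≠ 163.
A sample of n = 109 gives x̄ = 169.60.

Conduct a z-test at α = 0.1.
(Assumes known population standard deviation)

Answer: z = 2.9959, reject H₀

Derivation:
Standard error: SE = σ/√n = 23/√109 = 2.2030
z-statistic: z = (x̄ - μ₀)/SE = (169.60 - 163)/2.2030 = 2.9959
Critical value: ±1.645
p-value = 0.0027
Decision: reject H₀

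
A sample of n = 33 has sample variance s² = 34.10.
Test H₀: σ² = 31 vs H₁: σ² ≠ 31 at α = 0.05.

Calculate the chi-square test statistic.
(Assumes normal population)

df = n - 1 = 32
χ² = (n-1)s²/σ₀² = 32×34.10/31 = 35.2000
Critical values: χ²_{0.975,32} = 18.291, χ²_{0.025,32} = 49.480
Rejection region: χ² < 18.291 or χ² > 49.480
Decision: fail to reject H₀

Answer: χ² = 35.2000, fail to reject H₀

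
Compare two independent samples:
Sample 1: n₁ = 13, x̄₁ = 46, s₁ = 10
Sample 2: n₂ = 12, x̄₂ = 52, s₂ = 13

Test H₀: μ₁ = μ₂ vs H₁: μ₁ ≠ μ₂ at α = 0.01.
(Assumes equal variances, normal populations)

Answer: t = -1.2996, fail to reject H₀

Derivation:
Pooled variance: s²_p = [12×10² + 11×13²]/(23) = 133.0000
s_p = 11.5326
SE = s_p×√(1/n₁ + 1/n₂) = 11.5326×√(1/13 + 1/12) = 4.6167
t = (x̄₁ - x̄₂)/SE = (46 - 52)/4.6167 = -1.2996
df = 23, t-critical = ±2.807
Decision: fail to reject H₀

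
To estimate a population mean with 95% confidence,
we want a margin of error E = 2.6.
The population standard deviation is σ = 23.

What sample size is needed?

z_0.025 = 1.960
n = (z×σ/E)² = (1.960×23/2.6)²
n = 300.6222
Round up: n = 301

Answer: n = 301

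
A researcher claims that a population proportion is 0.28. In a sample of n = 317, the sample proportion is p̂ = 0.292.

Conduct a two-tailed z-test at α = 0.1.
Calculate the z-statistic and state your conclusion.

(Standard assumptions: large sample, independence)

Answer: z = 0.4759, fail to reject H₀

Derivation:
H₀: p = 0.28, H₁: p ≠ 0.28
Standard error: SE = √(p₀(1-p₀)/n) = √(0.28×0.72/317) = 0.025218
z-statistic: z = (p̂ - p₀)/SE = (0.292 - 0.28)/0.025218 = 0.4759
Critical value: z_0.05 = ±1.645
p-value = 0.6341
Decision: fail to reject H₀ at α = 0.1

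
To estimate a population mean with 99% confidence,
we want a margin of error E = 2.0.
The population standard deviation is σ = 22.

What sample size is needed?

Answer: n = 803

Derivation:
z_0.005 = 2.576
n = (z×σ/E)² = (2.576×22/2.0)²
n = 802.9289
Round up: n = 803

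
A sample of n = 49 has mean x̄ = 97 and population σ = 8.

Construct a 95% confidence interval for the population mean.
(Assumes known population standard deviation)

Confidence level: 95%, α = 0.05
z_0.025 = 1.960
SE = σ/√n = 8/√49 = 1.1429
Margin of error = 1.960 × 1.1429 = 2.2401
CI: x̄ ± margin = 97 ± 2.2401
CI: (94.7599, 99.2401)

Answer: (94.7599, 99.2401)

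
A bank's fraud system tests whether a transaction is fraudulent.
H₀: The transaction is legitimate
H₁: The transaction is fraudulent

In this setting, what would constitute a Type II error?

Answer: Allowing a fraudulent transaction to go through

Derivation:
Type I error (α): Rejecting H₀ when H₀ is true
Type II error (β): Failing to reject H₀ when H₁ is true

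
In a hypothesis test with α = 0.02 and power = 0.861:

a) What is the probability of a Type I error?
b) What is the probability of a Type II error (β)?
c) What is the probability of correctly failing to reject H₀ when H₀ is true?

Answer: a) 0.02, b) 0.139, c) 0.98

Derivation:
a) Type I error probability = α = 0.02
b) Power = P(reject H₀ | H₁ true) = 1 - β = 0.861, so Type II error probability = β = 1 - Power = 0.139
c) P(fail to reject H₀ | H₀ true) = 1 - α = 0.98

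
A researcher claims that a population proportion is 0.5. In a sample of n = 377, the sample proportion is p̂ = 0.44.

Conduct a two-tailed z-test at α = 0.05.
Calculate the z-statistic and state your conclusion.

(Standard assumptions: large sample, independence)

H₀: p = 0.5, H₁: p ≠ 0.5
Standard error: SE = √(p₀(1-p₀)/n) = √(0.5×0.5/377) = 0.025751
z-statistic: z = (p̂ - p₀)/SE = (0.44 - 0.5)/0.025751 = -2.3300
Critical value: z_0.025 = ±1.960
p-value = 0.0198
Decision: reject H₀ at α = 0.05

Answer: z = -2.3300, reject H₀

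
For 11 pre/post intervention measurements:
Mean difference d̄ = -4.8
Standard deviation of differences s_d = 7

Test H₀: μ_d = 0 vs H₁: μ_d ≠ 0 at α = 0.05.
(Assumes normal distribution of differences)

Answer: t = -2.2742, reject H₀

Derivation:
df = n - 1 = 10
SE = s_d/√n = 7/√11 = 2.1106
t = d̄/SE = -4.8/2.1106 = -2.2742
Critical value: t_{0.025,10} = ±2.228
p-value ≈ 0.0462
Decision: reject H₀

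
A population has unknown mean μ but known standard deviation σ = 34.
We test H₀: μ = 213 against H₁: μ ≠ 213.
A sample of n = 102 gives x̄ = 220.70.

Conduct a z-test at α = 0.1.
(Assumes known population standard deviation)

Answer: z = 2.2872, reject H₀

Derivation:
Standard error: SE = σ/√n = 34/√102 = 3.3665
z-statistic: z = (x̄ - μ₀)/SE = (220.70 - 213)/3.3665 = 2.2872
Critical value: ±1.645
p-value = 0.0222
Decision: reject H₀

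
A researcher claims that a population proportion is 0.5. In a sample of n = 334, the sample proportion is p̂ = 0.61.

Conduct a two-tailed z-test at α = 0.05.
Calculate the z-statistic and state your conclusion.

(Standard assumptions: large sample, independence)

Answer: z = 4.0206, reject H₀

Derivation:
H₀: p = 0.5, H₁: p ≠ 0.5
Standard error: SE = √(p₀(1-p₀)/n) = √(0.5×0.5/334) = 0.027359
z-statistic: z = (p̂ - p₀)/SE = (0.61 - 0.5)/0.027359 = 4.0206
Critical value: z_0.025 = ±1.960
p-value = 0.0001
Decision: reject H₀ at α = 0.05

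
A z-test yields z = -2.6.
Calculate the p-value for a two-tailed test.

For z = -2.6:
p = 2×P(Z > |-2.6|) = 2×(1 - Φ(2.6)) = 0.0093

Answer: p-value ≈ 0.0093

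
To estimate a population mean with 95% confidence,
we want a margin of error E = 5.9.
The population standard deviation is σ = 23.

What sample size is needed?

Answer: n = 59

Derivation:
z_0.025 = 1.960
n = (z×σ/E)² = (1.960×23/5.9)²
n = 58.3800
Round up: n = 59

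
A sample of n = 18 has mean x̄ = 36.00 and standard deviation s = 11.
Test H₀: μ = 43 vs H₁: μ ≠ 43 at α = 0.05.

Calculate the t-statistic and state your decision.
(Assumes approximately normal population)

df = n - 1 = 17
SE = s/√n = 11/√18 = 2.5927
t = (x̄ - μ₀)/SE = (36.00 - 43)/2.5927 = -2.6999
Critical value: t_{0.025,17} = ±2.110
p-value ≈ 0.0152
Decision: reject H₀

Answer: t = -2.6999, reject H₀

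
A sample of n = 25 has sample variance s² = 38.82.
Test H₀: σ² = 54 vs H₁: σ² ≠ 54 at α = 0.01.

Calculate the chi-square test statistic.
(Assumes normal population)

df = n - 1 = 24
χ² = (n-1)s²/σ₀² = 24×38.82/54 = 17.2533
Critical values: χ²_{0.995,24} = 9.886, χ²_{0.005,24} = 45.559
Rejection region: χ² < 9.886 or χ² > 45.559
Decision: fail to reject H₀

Answer: χ² = 17.2533, fail to reject H₀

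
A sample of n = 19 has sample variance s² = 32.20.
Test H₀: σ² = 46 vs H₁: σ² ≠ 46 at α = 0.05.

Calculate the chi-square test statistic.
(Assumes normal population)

Answer: χ² = 12.6000, fail to reject H₀

Derivation:
df = n - 1 = 18
χ² = (n-1)s²/σ₀² = 18×32.20/46 = 12.6000
Critical values: χ²_{0.975,18} = 8.231, χ²_{0.025,18} = 31.526
Rejection region: χ² < 8.231 or χ² > 31.526
Decision: fail to reject H₀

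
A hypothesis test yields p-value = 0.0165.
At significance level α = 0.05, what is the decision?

Answer: reject H₀

Derivation:
Compare p-value to α:
0.0165 < 0.05
Decision: reject H₀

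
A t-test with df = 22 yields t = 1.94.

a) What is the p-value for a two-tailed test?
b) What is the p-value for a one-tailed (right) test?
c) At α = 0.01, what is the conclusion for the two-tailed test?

Answer: a) 0.0653, b) 0.0327, c) fail to reject H₀

Derivation:
Using t-distribution with df = 22:
a) Two-tailed: p = 2×P(T > 1.94) = 0.0653
b) One-tailed: p = P(T > 1.94) = 0.0327
c) 0.0653 ≥ 0.01, fail to reject H₀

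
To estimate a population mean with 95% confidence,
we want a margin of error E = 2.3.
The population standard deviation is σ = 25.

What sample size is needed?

z_0.025 = 1.960
n = (z×σ/E)² = (1.960×25/2.3)²
n = 453.8752
Round up: n = 454

Answer: n = 454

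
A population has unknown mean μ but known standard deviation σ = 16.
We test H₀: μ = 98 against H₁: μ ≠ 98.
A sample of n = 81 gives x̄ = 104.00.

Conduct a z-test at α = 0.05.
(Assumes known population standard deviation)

Standard error: SE = σ/√n = 16/√81 = 1.7778
z-statistic: z = (x̄ - μ₀)/SE = (104.00 - 98)/1.7778 = 3.3750
Critical value: ±1.960
p-value = 0.0007
Decision: reject H₀

Answer: z = 3.3750, reject H₀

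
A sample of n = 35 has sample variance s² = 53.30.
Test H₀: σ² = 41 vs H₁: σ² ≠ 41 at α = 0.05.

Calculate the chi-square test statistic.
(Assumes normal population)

df = n - 1 = 34
χ² = (n-1)s²/σ₀² = 34×53.30/41 = 44.2000
Critical values: χ²_{0.975,34} = 19.806, χ²_{0.025,34} = 51.966
Rejection region: χ² < 19.806 or χ² > 51.966
Decision: fail to reject H₀

Answer: χ² = 44.2000, fail to reject H₀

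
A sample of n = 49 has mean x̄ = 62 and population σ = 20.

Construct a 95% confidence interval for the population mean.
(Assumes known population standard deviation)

Answer: (56.4001, 67.5999)

Derivation:
Confidence level: 95%, α = 0.05
z_0.025 = 1.960
SE = σ/√n = 20/√49 = 2.8571
Margin of error = 1.960 × 2.8571 = 5.5999
CI: x̄ ± margin = 62 ± 5.5999
CI: (56.4001, 67.5999)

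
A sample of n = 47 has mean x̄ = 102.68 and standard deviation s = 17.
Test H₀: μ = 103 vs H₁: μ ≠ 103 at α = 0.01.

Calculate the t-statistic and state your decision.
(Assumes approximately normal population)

Answer: t = -0.1290, fail to reject H₀

Derivation:
df = n - 1 = 46
SE = s/√n = 17/√47 = 2.4797
t = (x̄ - μ₀)/SE = (102.68 - 103)/2.4797 = -0.1290
Critical value: t_{0.005,46} = ±2.687
p-value ≈ 0.8979
Decision: fail to reject H₀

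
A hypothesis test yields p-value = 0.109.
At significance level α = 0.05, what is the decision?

Answer: fail to reject H₀

Derivation:
Compare p-value to α:
0.109 ≥ 0.05
Decision: fail to reject H₀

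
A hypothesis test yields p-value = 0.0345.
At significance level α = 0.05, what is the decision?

Answer: reject H₀

Derivation:
Compare p-value to α:
0.0345 < 0.05
Decision: reject H₀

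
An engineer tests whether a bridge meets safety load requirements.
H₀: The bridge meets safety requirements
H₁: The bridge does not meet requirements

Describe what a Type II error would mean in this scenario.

Answer: Declaring an unsafe bridge to be safe

Derivation:
Type I error: rejecting H₀ when it is actually true (false positive).
Type II error: failing to reject H₀ when H₁ is actually true (false negative).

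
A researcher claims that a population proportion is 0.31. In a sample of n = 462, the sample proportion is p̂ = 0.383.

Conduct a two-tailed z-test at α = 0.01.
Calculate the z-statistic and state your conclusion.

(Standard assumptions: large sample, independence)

H₀: p = 0.31, H₁: p ≠ 0.31
Standard error: SE = √(p₀(1-p₀)/n) = √(0.31×0.69/462) = 0.021517
z-statistic: z = (p̂ - p₀)/SE = (0.383 - 0.31)/0.021517 = 3.3927
Critical value: z_0.005 = ±2.576
p-value = 0.0007
Decision: reject H₀ at α = 0.01

Answer: z = 3.3927, reject H₀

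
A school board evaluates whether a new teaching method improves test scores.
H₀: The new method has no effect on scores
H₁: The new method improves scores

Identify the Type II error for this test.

Type I error (α): Rejecting H₀ when H₀ is true
Type II error (β): Failing to reject H₀ when H₁ is true

Answer: Failing to adopt an effective teaching method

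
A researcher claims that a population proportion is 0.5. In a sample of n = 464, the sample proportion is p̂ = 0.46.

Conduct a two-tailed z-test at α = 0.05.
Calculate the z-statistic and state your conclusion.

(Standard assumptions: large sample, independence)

H₀: p = 0.5, H₁: p ≠ 0.5
Standard error: SE = √(p₀(1-p₀)/n) = √(0.5×0.5/464) = 0.023212
z-statistic: z = (p̂ - p₀)/SE = (0.46 - 0.5)/0.023212 = -1.7232
Critical value: z_0.025 = ±1.960
p-value = 0.0849
Decision: fail to reject H₀ at α = 0.05

Answer: z = -1.7232, fail to reject H₀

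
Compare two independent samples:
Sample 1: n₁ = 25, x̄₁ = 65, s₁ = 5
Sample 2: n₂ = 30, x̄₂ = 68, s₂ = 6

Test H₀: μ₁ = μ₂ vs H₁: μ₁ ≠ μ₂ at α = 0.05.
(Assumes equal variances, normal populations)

Answer: t = -1.9891, fail to reject H₀

Derivation:
Pooled variance: s²_p = [24×5² + 29×6²]/(53) = 31.0189
s_p = 5.5695
SE = s_p×√(1/n₁ + 1/n₂) = 5.5695×√(1/25 + 1/30) = 1.5082
t = (x̄₁ - x̄₂)/SE = (65 - 68)/1.5082 = -1.9891
df = 53, t-critical = ±2.006
Decision: fail to reject H₀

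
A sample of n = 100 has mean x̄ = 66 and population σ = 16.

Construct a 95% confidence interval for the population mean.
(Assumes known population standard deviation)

Answer: (62.8640, 69.1360)

Derivation:
Confidence level: 95%, α = 0.05
z_0.025 = 1.960
SE = σ/√n = 16/√100 = 1.6000
Margin of error = 1.960 × 1.6000 = 3.1360
CI: x̄ ± margin = 66 ± 3.1360
CI: (62.8640, 69.1360)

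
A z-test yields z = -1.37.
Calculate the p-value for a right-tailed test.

Answer: p-value ≈ 0.9147

Derivation:
For z = -1.37:
p = P(Z > -1.37) = 1 - Φ(-1.37) = 0.9147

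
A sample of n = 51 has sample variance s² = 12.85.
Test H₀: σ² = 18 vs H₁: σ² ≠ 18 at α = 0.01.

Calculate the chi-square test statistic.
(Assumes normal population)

Answer: χ² = 35.6944, fail to reject H₀

Derivation:
df = n - 1 = 50
χ² = (n-1)s²/σ₀² = 50×12.85/18 = 35.6944
Critical values: χ²_{0.995,50} = 27.991, χ²_{0.005,50} = 79.490
Rejection region: χ² < 27.991 or χ² > 79.490
Decision: fail to reject H₀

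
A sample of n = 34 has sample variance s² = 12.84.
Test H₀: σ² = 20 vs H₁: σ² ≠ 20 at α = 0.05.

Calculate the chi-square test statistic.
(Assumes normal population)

Answer: χ² = 21.1860, fail to reject H₀

Derivation:
df = n - 1 = 33
χ² = (n-1)s²/σ₀² = 33×12.84/20 = 21.1860
Critical values: χ²_{0.975,33} = 19.047, χ²_{0.025,33} = 50.725
Rejection region: χ² < 19.047 or χ² > 50.725
Decision: fail to reject H₀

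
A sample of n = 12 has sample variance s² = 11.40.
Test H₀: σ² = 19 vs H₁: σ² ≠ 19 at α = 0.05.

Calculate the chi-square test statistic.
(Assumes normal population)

df = n - 1 = 11
χ² = (n-1)s²/σ₀² = 11×11.40/19 = 6.6000
Critical values: χ²_{0.975,11} = 3.816, χ²_{0.025,11} = 21.920
Rejection region: χ² < 3.816 or χ² > 21.920
Decision: fail to reject H₀

Answer: χ² = 6.6000, fail to reject H₀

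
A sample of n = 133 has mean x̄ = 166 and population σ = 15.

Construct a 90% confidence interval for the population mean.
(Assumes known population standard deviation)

Confidence level: 90%, α = 0.1
z_0.05 = 1.645
SE = σ/√n = 15/√133 = 1.3007
Margin of error = 1.645 × 1.3007 = 2.1397
CI: x̄ ± margin = 166 ± 2.1397
CI: (163.8603, 168.1397)

Answer: (163.8603, 168.1397)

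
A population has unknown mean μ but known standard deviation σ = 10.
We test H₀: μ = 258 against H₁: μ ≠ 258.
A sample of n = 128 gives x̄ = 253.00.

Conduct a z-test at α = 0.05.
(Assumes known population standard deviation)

Standard error: SE = σ/√n = 10/√128 = 0.8839
z-statistic: z = (x̄ - μ₀)/SE = (253.00 - 258)/0.8839 = -5.6567
Critical value: ±1.960
p-value < 0.0001
Decision: reject H₀

Answer: z = -5.6567, reject H₀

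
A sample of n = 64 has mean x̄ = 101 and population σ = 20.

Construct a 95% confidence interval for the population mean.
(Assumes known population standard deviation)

Confidence level: 95%, α = 0.05
z_0.025 = 1.960
SE = σ/√n = 20/√64 = 2.5000
Margin of error = 1.960 × 2.5000 = 4.9000
CI: x̄ ± margin = 101 ± 4.9000
CI: (96.1000, 105.9000)

Answer: (96.1000, 105.9000)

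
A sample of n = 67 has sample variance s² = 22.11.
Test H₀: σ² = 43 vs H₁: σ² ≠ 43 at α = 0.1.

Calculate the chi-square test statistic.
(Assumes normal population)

Answer: χ² = 33.9363, reject H₀

Derivation:
df = n - 1 = 66
χ² = (n-1)s²/σ₀² = 66×22.11/43 = 33.9363
Critical values: χ²_{0.95,66} = 48.305, χ²_{0.05,66} = 85.965
Rejection region: χ² < 48.305 or χ² > 85.965
Decision: reject H₀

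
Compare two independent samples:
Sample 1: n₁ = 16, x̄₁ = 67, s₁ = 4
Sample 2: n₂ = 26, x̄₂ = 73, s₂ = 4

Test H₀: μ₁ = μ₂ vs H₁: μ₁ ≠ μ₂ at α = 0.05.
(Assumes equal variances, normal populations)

Answer: t = -4.7207, reject H₀

Derivation:
Pooled variance: s²_p = [15×4² + 25×4²]/(40) = 16.0000
s_p = 4.0000
SE = s_p×√(1/n₁ + 1/n₂) = 4.0000×√(1/16 + 1/26) = 1.2710
t = (x̄₁ - x̄₂)/SE = (67 - 73)/1.2710 = -4.7207
df = 40, t-critical = ±2.021
Decision: reject H₀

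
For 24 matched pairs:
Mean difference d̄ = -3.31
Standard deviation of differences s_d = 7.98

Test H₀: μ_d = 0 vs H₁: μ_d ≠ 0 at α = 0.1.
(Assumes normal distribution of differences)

df = n - 1 = 23
SE = s_d/√n = 7.98/√24 = 1.6289
t = d̄/SE = -3.31/1.6289 = -2.0320
Critical value: t_{0.05,23} = ±1.714
p-value ≈ 0.0539
Decision: reject H₀

Answer: t = -2.0320, reject H₀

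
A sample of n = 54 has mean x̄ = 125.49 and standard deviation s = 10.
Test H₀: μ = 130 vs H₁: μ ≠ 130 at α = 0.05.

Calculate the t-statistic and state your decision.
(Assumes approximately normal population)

df = n - 1 = 53
SE = s/√n = 10/√54 = 1.3608
t = (x̄ - μ₀)/SE = (125.49 - 130)/1.3608 = -3.3142
Critical value: t_{0.025,53} = ±2.006
p-value ≈ 0.0017
Decision: reject H₀

Answer: t = -3.3142, reject H₀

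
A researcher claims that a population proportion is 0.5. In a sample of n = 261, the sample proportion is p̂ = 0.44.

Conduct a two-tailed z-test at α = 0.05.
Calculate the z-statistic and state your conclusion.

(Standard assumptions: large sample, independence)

H₀: p = 0.5, H₁: p ≠ 0.5
Standard error: SE = √(p₀(1-p₀)/n) = √(0.5×0.5/261) = 0.030949
z-statistic: z = (p̂ - p₀)/SE = (0.44 - 0.5)/0.030949 = -1.9387
Critical value: z_0.025 = ±1.960
p-value = 0.0525
Decision: fail to reject H₀ at α = 0.05

Answer: z = -1.9387, fail to reject H₀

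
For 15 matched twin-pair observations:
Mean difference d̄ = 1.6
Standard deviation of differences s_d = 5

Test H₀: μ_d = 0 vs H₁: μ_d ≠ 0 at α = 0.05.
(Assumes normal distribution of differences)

Answer: t = 1.2393, fail to reject H₀

Derivation:
df = n - 1 = 14
SE = s_d/√n = 5/√15 = 1.2910
t = d̄/SE = 1.6/1.2910 = 1.2393
Critical value: t_{0.025,14} = ±2.145
p-value ≈ 0.2356
Decision: fail to reject H₀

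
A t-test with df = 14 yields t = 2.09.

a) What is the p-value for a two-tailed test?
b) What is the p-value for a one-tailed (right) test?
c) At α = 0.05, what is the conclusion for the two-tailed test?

Using t-distribution with df = 14:
a) Two-tailed: p = 2×P(T > 2.09) = 0.0553
b) One-tailed: p = P(T > 2.09) = 0.0277
c) 0.0553 ≥ 0.05, fail to reject H₀

Answer: a) 0.0553, b) 0.0277, c) fail to reject H₀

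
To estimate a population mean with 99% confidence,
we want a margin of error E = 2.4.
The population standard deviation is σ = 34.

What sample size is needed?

z_0.005 = 2.576
n = (z×σ/E)² = (2.576×34/2.4)²
n = 1331.7634
Round up: n = 1332

Answer: n = 1332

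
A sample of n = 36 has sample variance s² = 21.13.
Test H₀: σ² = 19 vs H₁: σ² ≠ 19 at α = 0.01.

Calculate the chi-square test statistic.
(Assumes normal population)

df = n - 1 = 35
χ² = (n-1)s²/σ₀² = 35×21.13/19 = 38.9237
Critical values: χ²_{0.995,35} = 17.192, χ²_{0.005,35} = 60.275
Rejection region: χ² < 17.192 or χ² > 60.275
Decision: fail to reject H₀

Answer: χ² = 38.9237, fail to reject H₀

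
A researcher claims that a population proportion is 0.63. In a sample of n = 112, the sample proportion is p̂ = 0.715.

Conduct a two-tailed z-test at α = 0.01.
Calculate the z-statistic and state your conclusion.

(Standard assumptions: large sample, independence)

H₀: p = 0.63, H₁: p ≠ 0.63
Standard error: SE = √(p₀(1-p₀)/n) = √(0.63×0.37/112) = 0.045621
z-statistic: z = (p̂ - p₀)/SE = (0.715 - 0.63)/0.045621 = 1.8632
Critical value: z_0.005 = ±2.576
p-value = 0.0624
Decision: fail to reject H₀ at α = 0.01

Answer: z = 1.8632, fail to reject H₀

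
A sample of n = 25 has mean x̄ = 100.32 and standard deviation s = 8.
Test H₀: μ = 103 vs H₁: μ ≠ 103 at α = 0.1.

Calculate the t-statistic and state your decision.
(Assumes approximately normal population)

Answer: t = -1.6750, fail to reject H₀

Derivation:
df = n - 1 = 24
SE = s/√n = 8/√25 = 1.6000
t = (x̄ - μ₀)/SE = (100.32 - 103)/1.6000 = -1.6750
Critical value: t_{0.05,24} = ±1.711
p-value ≈ 0.1069
Decision: fail to reject H₀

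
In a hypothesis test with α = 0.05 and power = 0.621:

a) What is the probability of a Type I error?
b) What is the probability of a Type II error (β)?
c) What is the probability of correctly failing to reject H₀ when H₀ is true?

a) Type I error probability = α = 0.05
b) Power = P(reject H₀ | H₁ true) = 1 - β = 0.621, so Type II error probability = β = 1 - Power = 0.379
c) P(fail to reject H₀ | H₀ true) = 1 - α = 0.95

Answer: a) 0.05, b) 0.379, c) 0.95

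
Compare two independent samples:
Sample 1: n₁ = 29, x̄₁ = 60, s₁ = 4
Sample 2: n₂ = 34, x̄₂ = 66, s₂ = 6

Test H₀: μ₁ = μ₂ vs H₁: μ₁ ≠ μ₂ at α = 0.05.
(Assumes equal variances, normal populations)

Answer: t = -4.5833, reject H₀

Derivation:
Pooled variance: s²_p = [28×4² + 33×6²]/(61) = 26.8197
s_p = 5.1788
SE = s_p×√(1/n₁ + 1/n₂) = 5.1788×√(1/29 + 1/34) = 1.3091
t = (x̄₁ - x̄₂)/SE = (60 - 66)/1.3091 = -4.5833
df = 61, t-critical = ±2.000
Decision: reject H₀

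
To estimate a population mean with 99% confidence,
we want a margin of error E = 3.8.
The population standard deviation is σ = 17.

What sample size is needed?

Answer: n = 133

Derivation:
z_0.005 = 2.576
n = (z×σ/E)² = (2.576×17/3.8)²
n = 132.8074
Round up: n = 133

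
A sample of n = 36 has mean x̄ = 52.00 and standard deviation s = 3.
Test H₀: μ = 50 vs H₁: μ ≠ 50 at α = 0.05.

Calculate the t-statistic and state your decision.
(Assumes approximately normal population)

df = n - 1 = 35
SE = s/√n = 3/√36 = 0.5000
t = (x̄ - μ₀)/SE = (52.00 - 50)/0.5000 = 4.0000
Critical value: t_{0.025,35} = ±2.030
p-value ≈ 0.0003
Decision: reject H₀

Answer: t = 4.0000, reject H₀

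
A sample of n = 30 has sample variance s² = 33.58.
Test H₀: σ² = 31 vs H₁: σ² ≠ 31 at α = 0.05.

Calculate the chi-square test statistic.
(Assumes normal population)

df = n - 1 = 29
χ² = (n-1)s²/σ₀² = 29×33.58/31 = 31.4135
Critical values: χ²_{0.975,29} = 16.047, χ²_{0.025,29} = 45.722
Rejection region: χ² < 16.047 or χ² > 45.722
Decision: fail to reject H₀

Answer: χ² = 31.4135, fail to reject H₀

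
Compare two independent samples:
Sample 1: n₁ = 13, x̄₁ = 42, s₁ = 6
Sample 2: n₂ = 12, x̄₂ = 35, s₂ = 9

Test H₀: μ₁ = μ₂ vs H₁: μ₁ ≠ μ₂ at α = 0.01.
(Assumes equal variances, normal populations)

Answer: t = 2.3056, fail to reject H₀

Derivation:
Pooled variance: s²_p = [12×6² + 11×9²]/(23) = 57.5217
s_p = 7.5843
SE = s_p×√(1/n₁ + 1/n₂) = 7.5843×√(1/13 + 1/12) = 3.0361
t = (x̄₁ - x̄₂)/SE = (42 - 35)/3.0361 = 2.3056
df = 23, t-critical = ±2.807
Decision: fail to reject H₀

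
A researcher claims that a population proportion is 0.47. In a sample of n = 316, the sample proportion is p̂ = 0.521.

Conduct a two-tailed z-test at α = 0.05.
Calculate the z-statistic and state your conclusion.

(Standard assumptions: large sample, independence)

Answer: z = 1.8164, fail to reject H₀

Derivation:
H₀: p = 0.47, H₁: p ≠ 0.47
Standard error: SE = √(p₀(1-p₀)/n) = √(0.47×0.53/316) = 0.028077
z-statistic: z = (p̂ - p₀)/SE = (0.521 - 0.47)/0.028077 = 1.8164
Critical value: z_0.025 = ±1.960
p-value = 0.0693
Decision: fail to reject H₀ at α = 0.05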